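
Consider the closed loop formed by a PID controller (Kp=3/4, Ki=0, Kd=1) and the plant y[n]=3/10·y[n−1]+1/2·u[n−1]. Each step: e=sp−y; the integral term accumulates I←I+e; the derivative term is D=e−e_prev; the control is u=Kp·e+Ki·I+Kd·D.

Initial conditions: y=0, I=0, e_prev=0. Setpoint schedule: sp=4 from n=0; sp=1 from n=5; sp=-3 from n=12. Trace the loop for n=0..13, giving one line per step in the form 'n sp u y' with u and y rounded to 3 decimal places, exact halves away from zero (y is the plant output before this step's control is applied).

0 4 7.000 0.000
1 4 -3.125 3.500
2 4 7.397 -0.513
3 4 -3.716 3.545
4 4 7.935 -0.794
5 1 -9.570 3.729
6 1 10.895 -3.666
7 1 -10.525 4.348
8 1 12.025 -3.958
9 1 -11.652 4.825
10 1 13.237 -4.378
11 1 -12.912 5.305
12 -3 7.568 -4.865
13 -3 -11.183 2.325

(exact arithmetic carried between steps; '≈' marks a value shown rounded to 6 d.p. or computed from one; I and e_prev carry over from the previous line; the table rounds u and y to 3 d.p., halves away from zero)
n=0: y=0, sp=4, e=sp−y=4; I=4, D=e−e_prev=4; u=3/4·4+0·4+1·4=7; next y=3/10·0+1/2·7=3.5
n=1: y=3.5, sp=4, e=sp−y=0.5; I=4.5, D=e−e_prev=-3.5; u=3/4·0.5+0·4.5+1·(-3.5)=-3.125; next y=3/10·3.5+1/2·(-3.125)=-0.5125
n=2: y=-0.5125, sp=4, e=sp−y=4.5125; I=9.0125, D=e−e_prev=4.0125; u=3/4·4.5125+0·9.0125+1·4.0125=7.396875; next y=3/10·(-0.5125)+1/2·7.396875≈3.544688
n=3: y≈3.544688, sp=4, e=sp−y≈0.455313; I≈9.467813, D=e−e_prev≈-4.057188; u=3/4·0.455313+0·9.467813+1·(-4.057188)≈-3.715703; next y=3/10·3.544688+1/2·(-3.715703)≈-0.794445
n=4: y≈-0.794445, sp=4, e=sp−y≈4.794445; I≈14.262258, D=e−e_prev≈4.339133; u=3/4·4.794445+0·14.262258+1·4.339133≈7.934967; next y=3/10·(-0.794445)+1/2·7.934967≈3.729150
n=5: y≈3.729150, sp=1, e=sp−y≈-2.729150; I≈11.533108, D=e−e_prev≈-7.523595; u=3/4·(-2.729150)+0·11.533108+1·(-7.523595)≈-9.570457; next y=3/10·3.729150+1/2·(-9.570457)≈-3.666484
n=6: y≈-3.666484, sp=1, e=sp−y≈4.666484; I≈16.199592, D=e−e_prev≈7.395634; u=3/4·4.666484+0·16.199592+1·7.395634≈10.895496; next y=3/10·(-3.666484)+1/2·10.895496≈4.347803
n=7: y≈4.347803, sp=1, e=sp−y≈-3.347803; I≈12.851789, D=e−e_prev≈-8.014287; u=3/4·(-3.347803)+0·12.851789+1·(-8.014287)≈-10.525139; next y=3/10·4.347803+1/2·(-10.525139)≈-3.958229
n=8: y≈-3.958229, sp=1, e=sp−y≈4.958229; I≈17.810017, D=e−e_prev≈8.306032; u=3/4·4.958229+0·17.810017+1·8.306032≈12.024703; next y=3/10·(-3.958229)+1/2·12.024703≈4.824883
n=9: y≈4.824883, sp=1, e=sp−y≈-3.824883; I≈13.985134, D=e−e_prev≈-8.783112; u=3/4·(-3.824883)+0·13.985134+1·(-8.783112)≈-11.651774; next y=3/10·4.824883+1/2·(-11.651774)≈-4.378422
n=10: y≈-4.378422, sp=1, e=sp−y≈5.378422; I≈19.363556, D=e−e_prev≈9.203305; u=3/4·5.378422+0·19.363556+1·9.203305≈13.237122; next y=3/10·(-4.378422)+1/2·13.237122≈5.305034
n=11: y≈5.305034, sp=1, e=sp−y≈-4.305034; I≈15.058522, D=e−e_prev≈-9.683456; u=3/4·(-4.305034)+0·15.058522+1·(-9.683456)≈-12.912232; next y=3/10·5.305034+1/2·(-12.912232)≈-4.864606
n=12: y≈-4.864606, sp=-3, e=sp−y≈1.864606; I≈16.923128, D=e−e_prev≈6.169640; u=3/4·1.864606+0·16.923128+1·6.169640≈7.568094; next y=3/10·(-4.864606)+1/2·7.568094≈2.324665
n=13: y≈2.324665, sp=-3, e=sp−y≈-5.324665; I≈11.598463, D=e−e_prev≈-7.189271; u=3/4·(-5.324665)+0·11.598463+1·(-7.189271)≈-11.182770; next y=3/10·2.324665+1/2·(-11.182770)≈-4.893985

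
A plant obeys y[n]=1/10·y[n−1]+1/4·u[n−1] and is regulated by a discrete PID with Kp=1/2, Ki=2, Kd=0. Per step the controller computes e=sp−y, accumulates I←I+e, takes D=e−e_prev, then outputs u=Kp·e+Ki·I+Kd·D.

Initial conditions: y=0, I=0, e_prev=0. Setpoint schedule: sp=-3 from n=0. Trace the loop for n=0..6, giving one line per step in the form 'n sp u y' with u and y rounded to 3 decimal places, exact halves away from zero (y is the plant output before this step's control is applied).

0 -3 -7.500 0.000
1 -3 -8.813 -1.875
2 -3 -9.773 -2.391
3 -3 -10.263 -2.682
4 -3 -10.519 -2.834
5 -3 -10.653 -2.913
6 -3 -10.723 -2.955

(exact arithmetic carried between steps; '≈' marks a value shown rounded to 6 d.p. or computed from one; I and e_prev carry over from the previous line; the table rounds u and y to 3 d.p., halves away from zero)
n=0: y=0, sp=-3, e=sp−y=-3; I=-3, D=e−e_prev=-3; u=1/2·(-3)+2·(-3)+0·(-3)=-7.5; next y=1/10·0+1/4·(-7.5)=-1.875
n=1: y=-1.875, sp=-3, e=sp−y=-1.125; I=-4.125, D=e−e_prev=1.875; u=1/2·(-1.125)+2·(-4.125)+0·1.875=-8.8125; next y=1/10·(-1.875)+1/4·(-8.8125)=-2.390625
n=2: y=-2.390625, sp=-3, e=sp−y=-0.609375; I=-4.734375, D=e−e_prev=0.515625; u=1/2·(-0.609375)+2·(-4.734375)+0·0.515625≈-9.773438; next y=1/10·(-2.390625)+1/4·(-9.773438)≈-2.682422
n=3: y≈-2.682422, sp=-3, e=sp−y≈-0.317578; I≈-5.051953, D=e−e_prev≈0.291797; u=1/2·(-0.317578)+2·(-5.051953)+0·0.291797≈-10.262695; next y=1/10·(-2.682422)+1/4·(-10.262695)≈-2.833916
n=4: y≈-2.833916, sp=-3, e=sp−y≈-0.166084; I≈-5.218037, D=e−e_prev≈0.151494; u=1/2·(-0.166084)+2·(-5.218037)+0·0.151494≈-10.519116; next y=1/10·(-2.833916)+1/4·(-10.519116)≈-2.913171
n=5: y≈-2.913171, sp=-3, e=sp−y≈-0.086829; I≈-5.304866, D=e−e_prev≈0.079255; u=1/2·(-0.086829)+2·(-5.304866)+0·0.079255≈-10.653148; next y=1/10·(-2.913171)+1/4·(-10.653148)≈-2.954604
n=6: y≈-2.954604, sp=-3, e=sp−y≈-0.045396; I≈-5.350262, D=e−e_prev≈0.041433; u=1/2·(-0.045396)+2·(-5.350262)+0·0.041433≈-10.723223; next y=1/10·(-2.954604)+1/4·(-10.723223)≈-2.976266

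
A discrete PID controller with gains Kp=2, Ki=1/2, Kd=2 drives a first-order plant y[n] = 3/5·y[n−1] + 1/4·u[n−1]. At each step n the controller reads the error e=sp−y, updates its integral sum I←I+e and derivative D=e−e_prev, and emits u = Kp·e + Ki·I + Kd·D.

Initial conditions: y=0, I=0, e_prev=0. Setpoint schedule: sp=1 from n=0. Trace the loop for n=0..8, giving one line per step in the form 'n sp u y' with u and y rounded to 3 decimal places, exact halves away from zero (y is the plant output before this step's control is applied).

0 1 4.500 0.000
1 1 -2.063 1.125
2 1 4.470 0.159
3 1 -1.783 1.213
4 1 4.408 0.282
5 1 -1.546 1.271
6 1 4.324 0.376
7 1 -1.341 1.307
8 1 4.227 0.449

(exact arithmetic carried between steps; '≈' marks a value shown rounded to 6 d.p. or computed from one; I and e_prev carry over from the previous line; the table rounds u and y to 3 d.p., halves away from zero)
n=0: y=0, sp=1, e=sp−y=1; I=1, D=e−e_prev=1; u=2·1+1/2·1+2·1=4.5; next y=3/5·0+1/4·4.5=1.125
n=1: y=1.125, sp=1, e=sp−y=-0.125; I=0.875, D=e−e_prev=-1.125; u=2·(-0.125)+1/2·0.875+2·(-1.125)=-2.0625; next y=3/5·1.125+1/4·(-2.0625)=0.159375
n=2: y=0.159375, sp=1, e=sp−y=0.840625; I=1.715625, D=e−e_prev=0.965625; u=2·0.840625+1/2·1.715625+2·0.965625≈4.470313; next y=3/5·0.159375+1/4·4.470313≈1.213203
n=3: y≈1.213203, sp=1, e=sp−y≈-0.213203; I≈1.502422, D=e−e_prev≈-1.053828; u=2·(-0.213203)+1/2·1.502422+2·(-1.053828)≈-1.782852; next y=3/5·1.213203+1/4·(-1.782852)≈0.282209
n=4: y≈0.282209, sp=1, e=sp−y≈0.717791; I≈2.220213, D=e−e_prev≈0.930994; u=2·0.717791+1/2·2.220213+2·0.930994≈4.407677; next y=3/5·0.282209+1/4·4.407677≈1.271245
n=5: y≈1.271245, sp=1, e=sp−y≈-0.271245; I≈1.948968, D=e−e_prev≈-0.989036; u=2·(-0.271245)+1/2·1.948968+2·(-0.989036)≈-1.546076; next y=3/5·1.271245+1/4·(-1.546076)≈0.376228
n=6: y≈0.376228, sp=1, e=sp−y≈0.623772; I≈2.572741, D=e−e_prev≈0.895017; u=2·0.623772+1/2·2.572741+2·0.895017≈4.323949; next y=3/5·0.376228+1/4·4.323949≈1.306724
n=7: y≈1.306724, sp=1, e=sp−y≈-0.306724; I≈2.266017, D=e−e_prev≈-0.930496; u=2·(-0.306724)+1/2·2.266017+2·(-0.930496)≈-1.341431; next y=3/5·1.306724+1/4·(-1.341431)≈0.448676
n=8: y≈0.448676, sp=1, e=sp−y≈0.551324; I≈2.817340, D=e−e_prev≈0.858047; u=2·0.551324+1/2·2.817340+2·0.858047≈4.227412; next y=3/5·0.448676+1/4·4.227412≈1.326059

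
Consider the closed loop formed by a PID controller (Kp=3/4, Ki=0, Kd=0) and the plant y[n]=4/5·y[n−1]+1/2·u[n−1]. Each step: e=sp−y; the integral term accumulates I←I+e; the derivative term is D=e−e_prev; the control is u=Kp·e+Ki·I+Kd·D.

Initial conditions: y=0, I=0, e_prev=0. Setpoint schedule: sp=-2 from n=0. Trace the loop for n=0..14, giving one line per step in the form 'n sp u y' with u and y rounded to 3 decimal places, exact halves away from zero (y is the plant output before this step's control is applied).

(exact arithmetic carried between steps; '≈' marks a value shown rounded to 6 d.p. or computed from one; I and e_prev carry over from the previous line; the table rounds u and y to 3 d.p., halves away from zero)
n=0: y=0, sp=-2, e=sp−y=-2; I=-2, D=e−e_prev=-2; u=3/4·(-2)+0·(-2)+0·(-2)=-1.5; next y=4/5·0+1/2·(-1.5)=-0.75
n=1: y=-0.75, sp=-2, e=sp−y=-1.25; I=-3.25, D=e−e_prev=0.75; u=3/4·(-1.25)+0·(-3.25)+0·0.75=-0.9375; next y=4/5·(-0.75)+1/2·(-0.9375)=-1.06875
n=2: y=-1.06875, sp=-2, e=sp−y=-0.93125; I=-4.18125, D=e−e_prev=0.31875; u=3/4·(-0.93125)+0·(-4.18125)+0·0.31875≈-0.698438; next y=4/5·(-1.06875)+1/2·(-0.698438)≈-1.204219
n=3: y≈-1.204219, sp=-2, e=sp−y≈-0.795781; I≈-4.977031, D=e−e_prev≈0.135469; u=3/4·(-0.795781)+0·(-4.977031)+0·0.135469≈-0.596836; next y=4/5·(-1.204219)+1/2·(-0.596836)≈-1.261793
n=4: y≈-1.261793, sp=-2, e=sp−y≈-0.738207; I≈-5.715238, D=e−e_prev≈0.057574; u=3/4·(-0.738207)+0·(-5.715238)+0·0.057574≈-0.553655; next y=4/5·(-1.261793)+1/2·(-0.553655)≈-1.286262
n=5: y≈-1.286262, sp=-2, e=sp−y≈-0.713738; I≈-6.428976, D=e−e_prev≈0.024469; u=3/4·(-0.713738)+0·(-6.428976)+0·0.024469≈-0.535303; next y=4/5·(-1.286262)+1/2·(-0.535303)≈-1.296661
n=6: y≈-1.296661, sp=-2, e=sp−y≈-0.703339; I≈-7.132315, D=e−e_prev≈0.010399; u=3/4·(-0.703339)+0·(-7.132315)+0·0.010399≈-0.527504; next y=4/5·(-1.296661)+1/2·(-0.527504)≈-1.301081
n=7: y≈-1.301081, sp=-2, e=sp−y≈-0.698919; I≈-7.831234, D=e−e_prev≈0.004420; u=3/4·(-0.698919)+0·(-7.831234)+0·0.004420≈-0.524189; next y=4/5·(-1.301081)+1/2·(-0.524189)≈-1.302959
n=8: y≈-1.302959, sp=-2, e=sp−y≈-0.697041; I≈-8.528274, D=e−e_prev≈0.001878; u=3/4·(-0.697041)+0·(-8.528274)+0·0.001878≈-0.522780; next y=4/5·(-1.302959)+1/2·(-0.522780)≈-1.303758
n=9: y≈-1.303758, sp=-2, e=sp−y≈-0.696242; I≈-9.224517, D=e−e_prev≈0.000798; u=3/4·(-0.696242)+0·(-9.224517)+0·0.000798≈-0.522182; next y=4/5·(-1.303758)+1/2·(-0.522182)≈-1.304097
n=10: y≈-1.304097, sp=-2, e=sp−y≈-0.695903; I≈-9.920420, D=e−e_prev≈0.000339; u=3/4·(-0.695903)+0·(-9.920420)+0·0.000339≈-0.521927; next y=4/5·(-1.304097)+1/2·(-0.521927)≈-1.304241
n=11: y≈-1.304241, sp=-2, e=sp−y≈-0.695759; I≈-10.616178, D=e−e_prev≈0.000144; u=3/4·(-0.695759)+0·(-10.616178)+0·0.000144≈-0.521819; next y=4/5·(-1.304241)+1/2·(-0.521819)≈-1.304303
n=12: y≈-1.304303, sp=-2, e=sp−y≈-0.695697; I≈-11.311876, D=e−e_prev≈0.000061; u=3/4·(-0.695697)+0·(-11.311876)+0·0.000061≈-0.521773; next y=4/5·(-1.304303)+1/2·(-0.521773)≈-1.304329
n=13: y≈-1.304329, sp=-2, e=sp−y≈-0.695671; I≈-12.007547, D=e−e_prev≈0.000026; u=3/4·(-0.695671)+0·(-12.007547)+0·0.000026≈-0.521754; next y=4/5·(-1.304329)+1/2·(-0.521754)≈-1.304340
n=14: y≈-1.304340, sp=-2, e=sp−y≈-0.695660; I≈-12.703208, D=e−e_prev≈0.000011; u=3/4·(-0.695660)+0·(-12.703208)+0·0.000011≈-0.521745; next y=4/5·(-1.304340)+1/2·(-0.521745)≈-1.304344

0 -2 -1.500 0.000
1 -2 -0.938 -0.750
2 -2 -0.698 -1.069
3 -2 -0.597 -1.204
4 -2 -0.554 -1.262
5 -2 -0.535 -1.286
6 -2 -0.528 -1.297
7 -2 -0.524 -1.301
8 -2 -0.523 -1.303
9 -2 -0.522 -1.304
10 -2 -0.522 -1.304
11 -2 -0.522 -1.304
12 -2 -0.522 -1.304
13 -2 -0.522 -1.304
14 -2 -0.522 -1.304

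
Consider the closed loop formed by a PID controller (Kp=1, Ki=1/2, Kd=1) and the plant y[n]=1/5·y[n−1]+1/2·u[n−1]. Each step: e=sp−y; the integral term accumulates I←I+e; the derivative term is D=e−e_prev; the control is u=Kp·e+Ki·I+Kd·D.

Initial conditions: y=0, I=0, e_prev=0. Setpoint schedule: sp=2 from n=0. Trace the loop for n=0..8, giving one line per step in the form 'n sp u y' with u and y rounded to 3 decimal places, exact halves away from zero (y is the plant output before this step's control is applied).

0 2 5.000 0.000
1 2 -2.250 2.500
2 2 7.813 -0.625
3 2 -5.016 3.781
4 2 12.332 -1.752
5 2 -10.243 5.816
6 2 19.852 -3.958
7 2 -19.675 9.134
8 2 32.712 -8.011

(exact arithmetic carried between steps; '≈' marks a value shown rounded to 6 d.p. or computed from one; I and e_prev carry over from the previous line; the table rounds u and y to 3 d.p., halves away from zero)
n=0: y=0, sp=2, e=sp−y=2; I=2, D=e−e_prev=2; u=1·2+1/2·2+1·2=5; next y=1/5·0+1/2·5=2.5
n=1: y=2.5, sp=2, e=sp−y=-0.5; I=1.5, D=e−e_prev=-2.5; u=1·(-0.5)+1/2·1.5+1·(-2.5)=-2.25; next y=1/5·2.5+1/2·(-2.25)=-0.625
n=2: y=-0.625, sp=2, e=sp−y=2.625; I=4.125, D=e−e_prev=3.125; u=1·2.625+1/2·4.125+1·3.125=7.8125; next y=1/5·(-0.625)+1/2·7.8125=3.78125
n=3: y=3.78125, sp=2, e=sp−y=-1.78125; I=2.34375, D=e−e_prev=-4.40625; u=1·(-1.78125)+1/2·2.34375+1·(-4.40625)=-5.015625; next y=1/5·3.78125+1/2·(-5.015625)≈-1.751563
n=4: y≈-1.751563, sp=2, e=sp−y≈3.751563; I≈6.095313, D=e−e_prev≈5.532813; u=1·3.751563+1/2·6.095313+1·5.532813≈12.332031; next y=1/5·(-1.751563)+1/2·12.332031≈5.815703
n=5: y≈5.815703, sp=2, e=sp−y≈-3.815703; I≈2.279609, D=e−e_prev≈-7.567266; u=1·(-3.815703)+1/2·2.279609+1·(-7.567266)≈-10.243164; next y=1/5·5.815703+1/2·(-10.243164)≈-3.958441
n=6: y≈-3.958441, sp=2, e=sp−y≈5.958441; I≈8.238051, D=e−e_prev≈9.774145; u=1·5.958441+1/2·8.238051+1·9.774145≈19.851611; next y=1/5·(-3.958441)+1/2·19.851611≈9.134117
n=7: y≈9.134117, sp=2, e=sp−y≈-7.134117; I≈1.103933, D=e−e_prev≈-13.092559; u=1·(-7.134117)+1/2·1.103933+1·(-13.092559)≈-19.674709; next y=1/5·9.134117+1/2·(-19.674709)≈-8.010531
n=8: y≈-8.010531, sp=2, e=sp−y≈10.010531; I≈11.114465, D=e−e_prev≈17.144649; u=1·10.010531+1/2·11.114465+1·17.144649≈32.712412; next y=1/5·(-8.010531)+1/2·32.712412≈14.754100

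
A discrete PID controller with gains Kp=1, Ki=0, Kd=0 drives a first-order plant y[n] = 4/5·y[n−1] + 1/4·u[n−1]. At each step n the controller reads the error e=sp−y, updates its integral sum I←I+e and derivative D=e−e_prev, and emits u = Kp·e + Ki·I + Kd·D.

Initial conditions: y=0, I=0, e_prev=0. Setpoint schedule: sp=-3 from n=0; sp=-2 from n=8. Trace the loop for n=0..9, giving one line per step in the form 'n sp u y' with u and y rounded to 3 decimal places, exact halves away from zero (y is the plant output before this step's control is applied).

0 -3 -3.000 0.000
1 -3 -2.250 -0.750
2 -3 -1.838 -1.163
3 -3 -1.611 -1.389
4 -3 -1.486 -1.514
5 -3 -1.417 -1.583
6 -3 -1.379 -1.621
7 -3 -1.359 -1.641
8 -2 -0.347 -1.653
9 -2 -0.591 -1.409

(exact arithmetic carried between steps; '≈' marks a value shown rounded to 6 d.p. or computed from one; I and e_prev carry over from the previous line; the table rounds u and y to 3 d.p., halves away from zero)
n=0: y=0, sp=-3, e=sp−y=-3; I=-3, D=e−e_prev=-3; u=1·(-3)+0·(-3)+0·(-3)=-3; next y=4/5·0+1/4·(-3)=-0.75
n=1: y=-0.75, sp=-3, e=sp−y=-2.25; I=-5.25, D=e−e_prev=0.75; u=1·(-2.25)+0·(-5.25)+0·0.75=-2.25; next y=4/5·(-0.75)+1/4·(-2.25)=-1.1625
n=2: y=-1.1625, sp=-3, e=sp−y=-1.8375; I=-7.0875, D=e−e_prev=0.4125; u=1·(-1.8375)+0·(-7.0875)+0·0.4125=-1.8375; next y=4/5·(-1.1625)+1/4·(-1.8375)=-1.389375
n=3: y=-1.389375, sp=-3, e=sp−y=-1.610625; I=-8.698125, D=e−e_prev=0.226875; u=1·(-1.610625)+0·(-8.698125)+0·0.226875=-1.610625; next y=4/5·(-1.389375)+1/4·(-1.610625)≈-1.514156
n=4: y≈-1.514156, sp=-3, e=sp−y≈-1.485844; I≈-10.183969, D=e−e_prev≈0.124781; u=1·(-1.485844)+0·(-10.183969)+0·0.124781≈-1.485844; next y=4/5·(-1.514156)+1/4·(-1.485844)≈-1.582786
n=5: y≈-1.582786, sp=-3, e=sp−y≈-1.417214; I≈-11.601183, D=e−e_prev≈0.068630; u=1·(-1.417214)+0·(-11.601183)+0·0.068630≈-1.417214; next y=4/5·(-1.582786)+1/4·(-1.417214)≈-1.620532
n=6: y≈-1.620532, sp=-3, e=sp−y≈-1.379468; I≈-12.980651, D=e−e_prev≈0.037746; u=1·(-1.379468)+0·(-12.980651)+0·0.037746≈-1.379468; next y=4/5·(-1.620532)+1/4·(-1.379468)≈-1.641293
n=7: y≈-1.641293, sp=-3, e=sp−y≈-1.358707; I≈-14.339358, D=e−e_prev≈0.020760; u=1·(-1.358707)+0·(-14.339358)+0·0.020760≈-1.358707; next y=4/5·(-1.641293)+1/4·(-1.358707)≈-1.652711
n=8: y≈-1.652711, sp=-2, e=sp−y≈-0.347289; I≈-14.686647, D=e−e_prev≈1.011418; u=1·(-0.347289)+0·(-14.686647)+0·1.011418≈-0.347289; next y=4/5·(-1.652711)+1/4·(-0.347289)≈-1.408991
n=9: y≈-1.408991, sp=-2, e=sp−y≈-0.591009; I≈-15.277656, D=e−e_prev≈-0.243720; u=1·(-0.591009)+0·(-15.277656)+0·(-0.243720)≈-0.591009; next y=4/5·(-1.408991)+1/4·(-0.591009)≈-1.274945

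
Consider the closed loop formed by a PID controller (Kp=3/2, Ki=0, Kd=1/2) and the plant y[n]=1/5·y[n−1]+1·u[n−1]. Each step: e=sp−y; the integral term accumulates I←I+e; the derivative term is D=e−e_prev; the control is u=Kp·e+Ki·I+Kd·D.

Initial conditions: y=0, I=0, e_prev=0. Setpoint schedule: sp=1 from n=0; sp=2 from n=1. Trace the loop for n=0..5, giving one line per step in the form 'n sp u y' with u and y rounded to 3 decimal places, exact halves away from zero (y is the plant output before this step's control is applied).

(exact arithmetic carried between steps; '≈' marks a value shown rounded to 6 d.p. or computed from one; I and e_prev carry over from the previous line; the table rounds u and y to 3 d.p., halves away from zero)
n=0: y=0, sp=1, e=sp−y=1; I=1, D=e−e_prev=1; u=3/2·1+0·1+1/2·1=2; next y=1/5·0+1·2=2
n=1: y=2, sp=2, e=sp−y=0; I=1, D=e−e_prev=-1; u=3/2·0+0·1+1/2·(-1)=-0.5; next y=1/5·2+1·(-0.5)=-0.1
n=2: y=-0.1, sp=2, e=sp−y=2.1; I=3.1, D=e−e_prev=2.1; u=3/2·2.1+0·3.1+1/2·2.1=4.2; next y=1/5·(-0.1)+1·4.2=4.18
n=3: y=4.18, sp=2, e=sp−y=-2.18; I=0.92, D=e−e_prev=-4.28; u=3/2·(-2.18)+0·0.92+1/2·(-4.28)=-5.41; next y=1/5·4.18+1·(-5.41)=-4.574
n=4: y=-4.574, sp=2, e=sp−y=6.574; I=7.494, D=e−e_prev=8.754; u=3/2·6.574+0·7.494+1/2·8.754=14.238; next y=1/5·(-4.574)+1·14.238=13.3232
n=5: y=13.3232, sp=2, e=sp−y=-11.3232; I=-3.8292, D=e−e_prev=-17.8972; u=3/2·(-11.3232)+0·(-3.8292)+1/2·(-17.8972)=-25.9334; next y=1/5·13.3232+1·(-25.9334)=-23.26876

0 1 2.000 0.000
1 2 -0.500 2.000
2 2 4.200 -0.100
3 2 -5.410 4.180
4 2 14.238 -4.574
5 2 -25.933 13.323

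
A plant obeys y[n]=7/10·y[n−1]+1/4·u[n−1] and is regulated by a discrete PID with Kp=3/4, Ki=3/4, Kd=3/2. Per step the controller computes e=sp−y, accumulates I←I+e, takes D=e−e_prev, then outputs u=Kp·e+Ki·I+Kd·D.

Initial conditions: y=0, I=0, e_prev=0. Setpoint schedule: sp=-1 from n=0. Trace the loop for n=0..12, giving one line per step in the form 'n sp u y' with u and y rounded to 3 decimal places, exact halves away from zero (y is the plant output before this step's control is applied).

0 -1 -3.000 0.000
1 -1 0.000 -0.750
2 -1 -1.988 -0.525
3 -1 -0.988 -0.864
4 -1 -1.636 -0.852
5 -1 -1.268 -1.005
6 -1 -1.448 -1.021
7 -1 -1.288 -1.077
8 -1 -1.317 -1.076
9 -1 -1.239 -1.082
10 -1 -1.232 -1.067
11 -1 -1.196 -1.055
12 -1 -1.189 -1.038

(exact arithmetic carried between steps; '≈' marks a value shown rounded to 6 d.p. or computed from one; I and e_prev carry over from the previous line; the table rounds u and y to 3 d.p., halves away from zero)
n=0: y=0, sp=-1, e=sp−y=-1; I=-1, D=e−e_prev=-1; u=3/4·(-1)+3/4·(-1)+3/2·(-1)=-3; next y=7/10·0+1/4·(-3)=-0.75
n=1: y=-0.75, sp=-1, e=sp−y=-0.25; I=-1.25, D=e−e_prev=0.75; u=3/4·(-0.25)+3/4·(-1.25)+3/2·0.75=0; next y=7/10·(-0.75)+1/4·0=-0.525
n=2: y=-0.525, sp=-1, e=sp−y=-0.475; I=-1.725, D=e−e_prev=-0.225; u=3/4·(-0.475)+3/4·(-1.725)+3/2·(-0.225)=-1.9875; next y=7/10·(-0.525)+1/4·(-1.9875)=-0.864375
n=3: y=-0.864375, sp=-1, e=sp−y=-0.135625; I=-1.860625, D=e−e_prev=0.339375; u=3/4·(-0.135625)+3/4·(-1.860625)+3/2·0.339375=-0.988125; next y=7/10·(-0.864375)+1/4·(-0.988125)≈-0.852094
n=4: y≈-0.852094, sp=-1, e=sp−y≈-0.147906; I≈-2.008531, D=e−e_prev≈-0.012281; u=3/4·(-0.147906)+3/4·(-2.008531)+3/2·(-0.012281)≈-1.63575; next y=7/10·(-0.852094)+1/4·(-1.63575)≈-1.005403
n=5: y≈-1.005403, sp=-1, e=sp−y≈0.005403; I≈-2.003128, D=e−e_prev≈0.153309; u=3/4·0.005403+3/4·(-2.003128)+3/2·0.153309≈-1.268330; next y=7/10·(-1.005403)+1/4·(-1.268330)≈-1.020865
n=6: y≈-1.020865, sp=-1, e=sp−y≈0.020865; I≈-1.982264, D=e−e_prev≈0.015461; u=3/4·0.020865+3/4·(-1.982264)+3/2·0.015461≈-1.447857; next y=7/10·(-1.020865)+1/4·(-1.447857)≈-1.076569
n=7: y≈-1.076569, sp=-1, e=sp−y≈0.076569; I≈-1.905694, D=e−e_prev≈0.055705; u=3/4·0.076569+3/4·(-1.905694)+3/2·0.055705≈-1.288286; next y=7/10·(-1.076569)+1/4·(-1.288286)≈-1.075670
n=8: y≈-1.075670, sp=-1, e=sp−y≈0.075670; I≈-1.830024, D=e−e_prev≈-0.000899; u=3/4·0.075670+3/4·(-1.830024)+3/2·(-0.000899)≈-1.317114; next y=7/10·(-1.075670)+1/4·(-1.317114)≈-1.082248
n=9: y≈-1.082248, sp=-1, e=sp−y≈0.082248; I≈-1.747776, D=e−e_prev≈0.006578; u=3/4·0.082248+3/4·(-1.747776)+3/2·0.006578≈-1.239280; next y=7/10·(-1.082248)+1/4·(-1.239280)≈-1.067393
n=10: y≈-1.067393, sp=-1, e=sp−y≈0.067393; I≈-1.680383, D=e−e_prev≈-0.014854; u=3/4·0.067393+3/4·(-1.680383)+3/2·(-0.014854)≈-1.232023; next y=7/10·(-1.067393)+1/4·(-1.232023)≈-1.055181
n=11: y≈-1.055181, sp=-1, e=sp−y≈0.055181; I≈-1.625202, D=e−e_prev≈-0.012212; u=3/4·0.055181+3/4·(-1.625202)+3/2·(-0.012212)≈-1.195833; next y=7/10·(-1.055181)+1/4·(-1.195833)≈-1.037585
n=12: y≈-1.037585, sp=-1, e=sp−y≈0.037585; I≈-1.587616, D=e−e_prev≈-0.017596; u=3/4·0.037585+3/4·(-1.587616)+3/2·(-0.017596)≈-1.188917; next y=7/10·(-1.037585)+1/4·(-1.188917)≈-1.023539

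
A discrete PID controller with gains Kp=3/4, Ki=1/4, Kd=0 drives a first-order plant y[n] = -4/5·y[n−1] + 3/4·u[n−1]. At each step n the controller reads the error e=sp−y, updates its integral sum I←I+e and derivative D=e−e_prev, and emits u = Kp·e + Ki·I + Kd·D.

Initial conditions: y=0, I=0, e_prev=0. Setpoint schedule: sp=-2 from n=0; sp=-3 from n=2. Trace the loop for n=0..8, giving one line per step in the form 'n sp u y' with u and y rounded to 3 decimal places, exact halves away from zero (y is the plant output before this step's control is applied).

(exact arithmetic carried between steps; '≈' marks a value shown rounded to 6 d.p. or computed from one; I and e_prev carry over from the previous line; the table rounds u and y to 3 d.p., halves away from zero)
n=0: y=0, sp=-2, e=sp−y=-2; I=-2, D=e−e_prev=-2; u=3/4·(-2)+1/4·(-2)+0·(-2)=-2; next y=-4/5·0+3/4·(-2)=-1.5
n=1: y=-1.5, sp=-2, e=sp−y=-0.5; I=-2.5, D=e−e_prev=1.5; u=3/4·(-0.5)+1/4·(-2.5)+0·1.5=-1; next y=-4/5·(-1.5)+3/4·(-1)=0.45
n=2: y=0.45, sp=-3, e=sp−y=-3.45; I=-5.95, D=e−e_prev=-2.95; u=3/4·(-3.45)+1/4·(-5.95)+0·(-2.95)=-4.075; next y=-4/5·0.45+3/4·(-4.075)=-3.41625
n=3: y=-3.41625, sp=-3, e=sp−y=0.41625; I=-5.53375, D=e−e_prev=3.86625; u=3/4·0.41625+1/4·(-5.53375)+0·3.86625=-1.07125; next y=-4/5·(-3.41625)+3/4·(-1.07125)≈1.929563
n=4: y≈1.929563, sp=-3, e=sp−y≈-4.929563; I≈-10.463313, D=e−e_prev≈-5.345813; u=3/4·(-4.929563)+1/4·(-10.463313)+0·(-5.345813)≈-6.313; next y=-4/5·1.929563+3/4·(-6.313)≈-6.2784
n=5: y=-6.2784, sp=-3, e=sp−y=3.2784; I≈-7.184913, D=e−e_prev≈8.207963; u=3/4·3.2784+1/4·(-7.184913)+0·8.207963≈0.662572; next y=-4/5·(-6.2784)+3/4·0.662572≈5.519649
n=6: y≈5.519649, sp=-3, e=sp−y≈-8.519649; I≈-15.704561, D=e−e_prev≈-11.798049; u=3/4·(-8.519649)+1/4·(-15.704561)+0·(-11.798049)≈-10.315877; next y=-4/5·5.519649+3/4·(-10.315877)≈-12.152627
n=7: y≈-12.152627, sp=-3, e=sp−y≈9.152627; I≈-6.551935, D=e−e_prev≈17.672276; u=3/4·9.152627+1/4·(-6.551935)+0·17.672276≈5.226487; next y=-4/5·(-12.152627)+3/4·5.226487≈13.641966
n=8: y≈13.641966, sp=-3, e=sp−y≈-16.641966; I≈-23.193901, D=e−e_prev≈-25.794593; u=3/4·(-16.641966)+1/4·(-23.193901)+0·(-25.794593)≈-18.279950; next y=-4/5·13.641966+3/4·(-18.279950)≈-24.623536

0 -2 -2.000 0.000
1 -2 -1.000 -1.500
2 -3 -4.075 0.450
3 -3 -1.071 -3.416
4 -3 -6.313 1.930
5 -3 0.663 -6.278
6 -3 -10.316 5.520
7 -3 5.226 -12.153
8 -3 -18.280 13.642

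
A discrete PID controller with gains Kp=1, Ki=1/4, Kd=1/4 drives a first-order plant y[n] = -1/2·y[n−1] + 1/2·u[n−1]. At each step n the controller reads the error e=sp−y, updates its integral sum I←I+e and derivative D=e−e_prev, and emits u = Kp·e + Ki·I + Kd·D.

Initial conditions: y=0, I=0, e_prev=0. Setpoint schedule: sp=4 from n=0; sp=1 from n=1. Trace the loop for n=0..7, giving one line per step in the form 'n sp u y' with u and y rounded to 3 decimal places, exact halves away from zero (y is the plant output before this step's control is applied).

(exact arithmetic carried between steps; '≈' marks a value shown rounded to 6 d.p. or computed from one; I and e_prev carry over from the previous line; the table rounds u and y to 3 d.p., halves away from zero)
n=0: y=0, sp=4, e=sp−y=4; I=4, D=e−e_prev=4; u=1·4+1/4·4+1/4·4=6; next y=-1/2·0+1/2·6=3
n=1: y=3, sp=1, e=sp−y=-2; I=2, D=e−e_prev=-6; u=1·(-2)+1/4·2+1/4·(-6)=-3; next y=-1/2·3+1/2·(-3)=-3
n=2: y=-3, sp=1, e=sp−y=4; I=6, D=e−e_prev=6; u=1·4+1/4·6+1/4·6=7; next y=-1/2·(-3)+1/2·7=5
n=3: y=5, sp=1, e=sp−y=-4; I=2, D=e−e_prev=-8; u=1·(-4)+1/4·2+1/4·(-8)=-5.5; next y=-1/2·5+1/2·(-5.5)=-5.25
n=4: y=-5.25, sp=1, e=sp−y=6.25; I=8.25, D=e−e_prev=10.25; u=1·6.25+1/4·8.25+1/4·10.25=10.875; next y=-1/2·(-5.25)+1/2·10.875=8.0625
n=5: y=8.0625, sp=1, e=sp−y=-7.0625; I=1.1875, D=e−e_prev=-13.3125; u=1·(-7.0625)+1/4·1.1875+1/4·(-13.3125)=-10.09375; next y=-1/2·8.0625+1/2·(-10.09375)=-9.078125
n=6: y=-9.078125, sp=1, e=sp−y=10.078125; I=11.265625, D=e−e_prev=17.140625; u=1·10.078125+1/4·11.265625+1/4·17.140625≈17.179688; next y=-1/2·(-9.078125)+1/2·17.179688≈13.128906
n=7: y≈13.128906, sp=1, e=sp−y≈-12.128906; I≈-0.863281, D=e−e_prev≈-22.207031; u=1·(-12.128906)+1/4·(-0.863281)+1/4·(-22.207031)≈-17.896484; next y=-1/2·13.128906+1/2·(-17.896484)≈-15.512695

0 4 6.000 0.000
1 1 -3.000 3.000
2 1 7.000 -3.000
3 1 -5.500 5.000
4 1 10.875 -5.250
5 1 -10.094 8.063
6 1 17.180 -9.078
7 1 -17.896 13.129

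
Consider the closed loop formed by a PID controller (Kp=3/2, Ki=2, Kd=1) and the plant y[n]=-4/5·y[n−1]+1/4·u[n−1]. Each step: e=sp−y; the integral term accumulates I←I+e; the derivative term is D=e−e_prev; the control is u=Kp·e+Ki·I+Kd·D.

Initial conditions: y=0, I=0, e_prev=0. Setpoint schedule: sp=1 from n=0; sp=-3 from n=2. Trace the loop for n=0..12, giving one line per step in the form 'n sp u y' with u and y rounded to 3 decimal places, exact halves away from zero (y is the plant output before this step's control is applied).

0 1 4.500 0.000
1 1 0.438 1.125
2 -3 -8.067 -0.791
3 -3 -7.730 -1.384
4 -3 -14.072 -0.825
5 -3 -8.715 -2.858
6 -3 -24.376 0.108
7 -3 0.669 -6.180
8 -3 -50.070 5.111
9 -3 42.729 -16.607
10 -3 -134.359 23.968
11 -3 197.571 -52.764
12 -3 -429.288 91.604

(exact arithmetic carried between steps; '≈' marks a value shown rounded to 6 d.p. or computed from one; I and e_prev carry over from the previous line; the table rounds u and y to 3 d.p., halves away from zero)
n=0: y=0, sp=1, e=sp−y=1; I=1, D=e−e_prev=1; u=3/2·1+2·1+1·1=4.5; next y=-4/5·0+1/4·4.5=1.125
n=1: y=1.125, sp=1, e=sp−y=-0.125; I=0.875, D=e−e_prev=-1.125; u=3/2·(-0.125)+2·0.875+1·(-1.125)=0.4375; next y=-4/5·1.125+1/4·0.4375=-0.790625
n=2: y=-0.790625, sp=-3, e=sp−y=-2.209375; I=-1.334375, D=e−e_prev=-2.084375; u=3/2·(-2.209375)+2·(-1.334375)+1·(-2.084375)≈-8.067188; next y=-4/5·(-0.790625)+1/4·(-8.067188)≈-1.384297
n=3: y≈-1.384297, sp=-3, e=sp−y≈-1.615703; I≈-2.950078, D=e−e_prev≈0.593672; u=3/2·(-1.615703)+2·(-2.950078)+1·0.593672≈-7.730039; next y=-4/5·(-1.384297)+1/4·(-7.730039)≈-0.825072
n=4: y≈-0.825072, sp=-3, e=sp−y≈-2.174928; I≈-5.125006, D=e−e_prev≈-0.559225; u=3/2·(-2.174928)+2·(-5.125006)+1·(-0.559225)≈-14.071628; next y=-4/5·(-0.825072)+1/4·(-14.071628)≈-2.857849
n=5: y≈-2.857849, sp=-3, e=sp−y≈-0.142151; I≈-5.267157, D=e−e_prev≈2.032777; u=3/2·(-0.142151)+2·(-5.267157)+1·2.032777≈-8.714763; next y=-4/5·(-2.857849)+1/4·(-8.714763)≈0.107589
n=6: y≈0.107589, sp=-3, e=sp−y≈-3.107589; I≈-8.374745, D=e−e_prev≈-2.965438; u=3/2·(-3.107589)+2·(-8.374745)+1·(-2.965438)≈-24.376312; next y=-4/5·0.107589+1/4·(-24.376312)≈-6.180149
n=7: y≈-6.180149, sp=-3, e=sp−y≈3.180149; I≈-5.194597, D=e−e_prev≈6.287737; u=3/2·3.180149+2·(-5.194597)+1·6.287737≈0.668768; next y=-4/5·(-6.180149)+1/4·0.668768≈5.111311
n=8: y≈5.111311, sp=-3, e=sp−y≈-8.111311; I≈-13.305907, D=e−e_prev≈-11.291460; u=3/2·(-8.111311)+2·(-13.305907)+1·(-11.291460)≈-50.070241; next y=-4/5·5.111311+1/4·(-50.070241)≈-16.606609
n=9: y≈-16.606609, sp=-3, e=sp−y≈13.606609; I≈0.300702, D=e−e_prev≈21.717920; u=3/2·13.606609+2·0.300702+1·21.717920≈42.729237; next y=-4/5·(-16.606609)+1/4·42.729237≈23.967596
n=10: y≈23.967596, sp=-3, e=sp−y≈-26.967596; I≈-26.666895, D=e−e_prev≈-40.574205; u=3/2·(-26.967596)+2·(-26.666895)+1·(-40.574205)≈-134.359390; next y=-4/5·23.967596+1/4·(-134.359390)≈-52.763924
n=11: y≈-52.763924, sp=-3, e=sp−y≈49.763924; I≈23.097030, D=e−e_prev≈76.731521; u=3/2·49.763924+2·23.097030+1·76.731521≈197.571467; next y=-4/5·(-52.763924)+1/4·197.571467≈91.604006
n=12: y≈91.604006, sp=-3, e=sp−y≈-94.604006; I≈-71.506977, D=e−e_prev≈-144.367931; u=3/2·(-94.604006)+2·(-71.506977)+1·(-144.367931)≈-429.287893; next y=-4/5·91.604006+1/4·(-429.287893)≈-180.605178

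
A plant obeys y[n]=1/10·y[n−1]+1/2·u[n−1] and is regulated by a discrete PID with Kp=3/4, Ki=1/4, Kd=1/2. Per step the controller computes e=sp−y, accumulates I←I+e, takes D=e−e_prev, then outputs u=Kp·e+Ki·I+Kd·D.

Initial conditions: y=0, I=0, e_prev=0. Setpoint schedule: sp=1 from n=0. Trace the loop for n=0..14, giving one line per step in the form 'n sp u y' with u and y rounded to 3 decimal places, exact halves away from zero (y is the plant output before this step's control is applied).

(exact arithmetic carried between steps; '≈' marks a value shown rounded to 6 d.p. or computed from one; I and e_prev carry over from the previous line; the table rounds u and y to 3 d.p., halves away from zero)
n=0: y=0, sp=1, e=sp−y=1; I=1, D=e−e_prev=1; u=3/4·1+1/4·1+1/2·1=1.5; next y=1/10·0+1/2·1.5=0.75
n=1: y=0.75, sp=1, e=sp−y=0.25; I=1.25, D=e−e_prev=-0.75; u=3/4·0.25+1/4·1.25+1/2·(-0.75)=0.125; next y=1/10·0.75+1/2·0.125=0.1375
n=2: y=0.1375, sp=1, e=sp−y=0.8625; I=2.1125, D=e−e_prev=0.6125; u=3/4·0.8625+1/4·2.1125+1/2·0.6125=1.48125; next y=1/10·0.1375+1/2·1.48125=0.754375
n=3: y=0.754375, sp=1, e=sp−y=0.245625; I=2.358125, D=e−e_prev=-0.616875; u=3/4·0.245625+1/4·2.358125+1/2·(-0.616875)≈0.465313; next y=1/10·0.754375+1/2·0.465313≈0.308094
n=4: y≈0.308094, sp=1, e=sp−y≈0.691906; I≈3.050031, D=e−e_prev≈0.446281; u=3/4·0.691906+1/4·3.050031+1/2·0.446281≈1.504578; next y=1/10·0.308094+1/2·1.504578≈0.783098
n=5: y≈0.783098, sp=1, e=sp−y≈0.216902; I≈3.266933, D=e−e_prev≈-0.475005; u=3/4·0.216902+1/4·3.266933+1/2·(-0.475005)≈0.741907; next y=1/10·0.783098+1/2·0.741907≈0.449263
n=6: y≈0.449263, sp=1, e=sp−y≈0.550737; I≈3.817669, D=e−e_prev≈0.333835; u=3/4·0.550737+1/4·3.817669+1/2·0.333835≈1.534387; next y=1/10·0.449263+1/2·1.534387≈0.812120
n=7: y≈0.812120, sp=1, e=sp−y≈0.187880; I≈4.005549, D=e−e_prev≈-0.362857; u=3/4·0.187880+1/4·4.005549+1/2·(-0.362857)≈0.960869; next y=1/10·0.812120+1/2·0.960869≈0.561647
n=8: y≈0.561647, sp=1, e=sp−y≈0.438353; I≈4.443903, D=e−e_prev≈0.250474; u=3/4·0.438353+1/4·4.443903+1/2·0.250474≈1.564978; next y=1/10·0.561647+1/2·1.564978≈0.838653
n=9: y≈0.838653, sp=1, e=sp−y≈0.161347; I≈4.605249, D=e−e_prev≈-0.277007; u=3/4·0.161347+1/4·4.605249+1/2·(-0.277007)≈1.133819; next y=1/10·0.838653+1/2·1.133819≈0.650775
n=10: y≈0.650775, sp=1, e=sp−y≈0.349225; I≈4.954475, D=e−e_prev≈0.187879; u=3/4·0.349225+1/4·4.954475+1/2·0.187879≈1.594477; next y=1/10·0.650775+1/2·1.594477≈0.862316
n=11: y≈0.862316, sp=1, e=sp−y≈0.137684; I≈5.092159, D=e−e_prev≈-0.211541; u=3/4·0.137684+1/4·5.092159+1/2·(-0.211541)≈1.270532; next y=1/10·0.862316+1/2·1.270532≈0.721498
n=12: y≈0.721498, sp=1, e=sp−y≈0.278502; I≈5.370661, D=e−e_prev≈0.140818; u=3/4·0.278502+1/4·5.370661+1/2·0.140818≈1.621951; next y=1/10·0.721498+1/2·1.621951≈0.883125
n=13: y≈0.883125, sp=1, e=sp−y≈0.116875; I≈5.487536, D=e−e_prev≈-0.161628; u=3/4·0.116875+1/4·5.487536+1/2·(-0.161628)≈1.378726; next y=1/10·0.883125+1/2·1.378726≈0.777676
n=14: y≈0.777676, sp=1, e=sp−y≈0.222324; I≈5.709860, D=e−e_prev≈0.105450; u=3/4·0.222324+1/4·5.709860+1/2·0.105450≈1.646933; next y=1/10·0.777676+1/2·1.646933≈0.901234

0 1 1.500 0.000
1 1 0.125 0.750
2 1 1.481 0.138
3 1 0.465 0.754
4 1 1.505 0.308
5 1 0.742 0.783
6 1 1.534 0.449
7 1 0.961 0.812
8 1 1.565 0.562
9 1 1.134 0.839
10 1 1.594 0.651
11 1 1.271 0.862
12 1 1.622 0.721
13 1 1.379 0.883
14 1 1.647 0.778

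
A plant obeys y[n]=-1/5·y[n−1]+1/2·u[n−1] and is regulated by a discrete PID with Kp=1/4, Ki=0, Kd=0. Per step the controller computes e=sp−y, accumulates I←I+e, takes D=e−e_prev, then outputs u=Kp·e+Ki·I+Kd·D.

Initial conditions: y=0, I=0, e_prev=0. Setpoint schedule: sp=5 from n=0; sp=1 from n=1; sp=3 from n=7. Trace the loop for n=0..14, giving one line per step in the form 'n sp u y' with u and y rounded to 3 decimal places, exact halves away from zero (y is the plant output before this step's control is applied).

(exact arithmetic carried between steps; '≈' marks a value shown rounded to 6 d.p. or computed from one; I and e_prev carry over from the previous line; the table rounds u and y to 3 d.p., halves away from zero)
n=0: y=0, sp=5, e=sp−y=5; I=5, D=e−e_prev=5; u=1/4·5+0·5+0·5=1.25; next y=-1/5·0+1/2·1.25=0.625
n=1: y=0.625, sp=1, e=sp−y=0.375; I=5.375, D=e−e_prev=-4.625; u=1/4·0.375+0·5.375+0·(-4.625)=0.09375; next y=-1/5·0.625+1/2·0.09375=-0.078125
n=2: y=-0.078125, sp=1, e=sp−y=1.078125; I=6.453125, D=e−e_prev=0.703125; u=1/4·1.078125+0·6.453125+0·0.703125≈0.269531; next y=-1/5·(-0.078125)+1/2·0.269531≈0.150391
n=3: y≈0.150391, sp=1, e=sp−y≈0.849609; I≈7.302734, D=e−e_prev≈-0.228516; u=1/4·0.849609+0·7.302734+0·(-0.228516)≈0.212402; next y=-1/5·0.150391+1/2·0.212402≈0.076123
n=4: y≈0.076123, sp=1, e=sp−y≈0.923877; I≈8.226611, D=e−e_prev≈0.074268; u=1/4·0.923877+0·8.226611+0·0.074268≈0.230969; next y=-1/5·0.076123+1/2·0.230969≈0.100260
n=5: y≈0.100260, sp=1, e=sp−y≈0.899740; I≈9.126351, D=e−e_prev≈-0.024137; u=1/4·0.899740+0·9.126351+0·(-0.024137)≈0.224935; next y=-1/5·0.100260+1/2·0.224935≈0.092415
n=6: y≈0.092415, sp=1, e=sp−y≈0.907585; I≈10.033936, D=e−e_prev≈0.007845; u=1/4·0.907585+0·10.033936+0·0.007845≈0.226896; next y=-1/5·0.092415+1/2·0.226896≈0.094965
n=7: y≈0.094965, sp=3, e=sp−y≈2.905035; I≈12.938971, D=e−e_prev≈1.997451; u=1/4·2.905035+0·12.938971+0·1.997451≈0.726259; next y=-1/5·0.094965+1/2·0.726259≈0.344136
n=8: y≈0.344136, sp=3, e=sp−y≈2.655864; I≈15.594834, D=e−e_prev≈-0.249171; u=1/4·2.655864+0·15.594834+0·(-0.249171)≈0.663966; next y=-1/5·0.344136+1/2·0.663966≈0.263156
n=9: y≈0.263156, sp=3, e=sp−y≈2.736844; I≈18.331679, D=e−e_prev≈0.080981; u=1/4·2.736844+0·18.331679+0·0.080981≈0.684211; next y=-1/5·0.263156+1/2·0.684211≈0.289474
n=10: y≈0.289474, sp=3, e=sp−y≈2.710526; I≈21.042204, D=e−e_prev≈-0.026319; u=1/4·2.710526+0·21.042204+0·(-0.026319)≈0.677631; next y=-1/5·0.289474+1/2·0.677631≈0.280921
n=11: y≈0.280921, sp=3, e=sp−y≈2.719079; I≈23.761284, D=e−e_prev≈0.008554; u=1/4·2.719079+0·23.761284+0·0.008554≈0.679770; next y=-1/5·0.280921+1/2·0.679770≈0.283701
n=12: y≈0.283701, sp=3, e=sp−y≈2.716299; I≈26.477583, D=e−e_prev≈-0.002780; u=1/4·2.716299+0·26.477583+0·(-0.002780)≈0.679075; next y=-1/5·0.283701+1/2·0.679075≈0.282797
n=13: y≈0.282797, sp=3, e=sp−y≈2.717203; I≈29.194786, D=e−e_prev≈0.000903; u=1/4·2.717203+0·29.194786+0·0.000903≈0.679301; next y=-1/5·0.282797+1/2·0.679301≈0.283091
n=14: y≈0.283091, sp=3, e=sp−y≈2.716909; I≈31.911695, D=e−e_prev≈-0.000294; u=1/4·2.716909+0·31.911695+0·(-0.000294)≈0.679227; next y=-1/5·0.283091+1/2·0.679227≈0.282995

0 5 1.250 0.000
1 1 0.094 0.625
2 1 0.270 -0.078
3 1 0.212 0.150
4 1 0.231 0.076
5 1 0.225 0.100
6 1 0.227 0.092
7 3 0.726 0.095
8 3 0.664 0.344
9 3 0.684 0.263
10 3 0.678 0.289
11 3 0.680 0.281
12 3 0.679 0.284
13 3 0.679 0.283
14 3 0.679 0.283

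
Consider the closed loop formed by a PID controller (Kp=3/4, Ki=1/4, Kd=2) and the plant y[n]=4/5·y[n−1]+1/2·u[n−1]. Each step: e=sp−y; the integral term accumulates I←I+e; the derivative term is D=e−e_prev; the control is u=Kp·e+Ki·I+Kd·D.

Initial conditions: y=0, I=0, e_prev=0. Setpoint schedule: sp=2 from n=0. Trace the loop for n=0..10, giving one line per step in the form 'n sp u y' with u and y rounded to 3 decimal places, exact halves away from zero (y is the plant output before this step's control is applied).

0 2 6.000 0.000
1 2 -6.500 3.000
2 2 10.800 -0.850
3 2 -12.898 4.720
4 2 19.741 -2.673
5 2 -25.091 7.732
6 2 36.562 -6.360
7 2 -48.191 13.193
8 2 68.319 -13.541
9 2 -91.867 23.326
10 2 128.333 -27.272

(exact arithmetic carried between steps; '≈' marks a value shown rounded to 6 d.p. or computed from one; I and e_prev carry over from the previous line; the table rounds u and y to 3 d.p., halves away from zero)
n=0: y=0, sp=2, e=sp−y=2; I=2, D=e−e_prev=2; u=3/4·2+1/4·2+2·2=6; next y=4/5·0+1/2·6=3
n=1: y=3, sp=2, e=sp−y=-1; I=1, D=e−e_prev=-3; u=3/4·(-1)+1/4·1+2·(-3)=-6.5; next y=4/5·3+1/2·(-6.5)=-0.85
n=2: y=-0.85, sp=2, e=sp−y=2.85; I=3.85, D=e−e_prev=3.85; u=3/4·2.85+1/4·3.85+2·3.85=10.8; next y=4/5·(-0.85)+1/2·10.8=4.72
n=3: y=4.72, sp=2, e=sp−y=-2.72; I=1.13, D=e−e_prev=-5.57; u=3/4·(-2.72)+1/4·1.13+2·(-5.57)=-12.8975; next y=4/5·4.72+1/2·(-12.8975)=-2.67275
n=4: y=-2.67275, sp=2, e=sp−y=4.67275; I=5.80275, D=e−e_prev=7.39275; u=3/4·4.67275+1/4·5.80275+2·7.39275=19.74075; next y=4/5·(-2.67275)+1/2·19.74075=7.732175
n=5: y=7.732175, sp=2, e=sp−y=-5.732175; I=0.070575, D=e−e_prev=-10.404925; u=3/4·(-5.732175)+1/4·0.070575+2·(-10.404925)≈-25.091338; next y=4/5·7.732175+1/2·(-25.091338)≈-6.359929
n=6: y≈-6.359929, sp=2, e=sp−y≈8.359929; I≈8.430504, D=e−e_prev≈14.092104; u=3/4·8.359929+1/4·8.430504+2·14.092104≈36.56178; next y=4/5·(-6.359929)+1/2·36.56178≈13.192947
n=7: y=13.192947, sp=2, e=sp−y=-11.192947; I≈-2.762443, D=e−e_prev≈-19.552876; u=3/4·(-11.192947)+1/4·(-2.762443)+2·(-19.552876)≈-48.191073; next y=4/5·13.192947+1/2·(-48.191073)≈-13.541179
n=8: y≈-13.541179, sp=2, e=sp−y≈15.541179; I≈12.778735, D=e−e_prev≈26.734126; u=3/4·15.541179+1/4·12.778735+2·26.734126≈68.318819; next y=4/5·(-13.541179)+1/2·68.318819≈23.326467
n=9: y≈23.326467, sp=2, e=sp−y≈-21.326467; I≈-8.547731, D=e−e_prev≈-36.867645; u=3/4·(-21.326467)+1/4·(-8.547731)+2·(-36.867645)≈-91.867074; next y=4/5·23.326467+1/2·(-91.867074)≈-27.272363
n=10: y≈-27.272363, sp=2, e=sp−y≈29.272363; I≈20.724632, D=e−e_prev≈50.598830; u=3/4·29.272363+1/4·20.724632+2·50.598830≈128.333091; next y=4/5·(-27.272363)+1/2·128.333091≈42.348655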